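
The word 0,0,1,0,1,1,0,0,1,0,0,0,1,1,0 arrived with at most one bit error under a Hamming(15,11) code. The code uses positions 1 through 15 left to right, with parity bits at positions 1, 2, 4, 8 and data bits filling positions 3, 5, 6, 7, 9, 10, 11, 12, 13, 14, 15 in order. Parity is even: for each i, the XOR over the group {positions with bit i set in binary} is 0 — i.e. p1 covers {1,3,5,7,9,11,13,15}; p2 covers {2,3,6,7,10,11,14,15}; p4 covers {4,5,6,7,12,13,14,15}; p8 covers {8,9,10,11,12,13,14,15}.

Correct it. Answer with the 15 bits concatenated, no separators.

001011001100110

s1 (pos 1,3,5,7,9,11,13,15): 0⊕1⊕1⊕0⊕1⊕0⊕1⊕0 = 0
s2 (pos 2,3,6,7,10,11,14,15): 0⊕1⊕1⊕0⊕0⊕0⊕1⊕0 = 1
s4 (pos 4,5,6,7,12,13,14,15): 0⊕1⊕1⊕0⊕0⊕1⊕1⊕0 = 0
s8 (pos 8,9,10,11,12,13,14,15): 0⊕1⊕0⊕0⊕0⊕1⊕1⊕0 = 1
Syndrome s8…s1 = 1010 → error at position 10.
Flip position 10: 001011001000110 → 001011001100110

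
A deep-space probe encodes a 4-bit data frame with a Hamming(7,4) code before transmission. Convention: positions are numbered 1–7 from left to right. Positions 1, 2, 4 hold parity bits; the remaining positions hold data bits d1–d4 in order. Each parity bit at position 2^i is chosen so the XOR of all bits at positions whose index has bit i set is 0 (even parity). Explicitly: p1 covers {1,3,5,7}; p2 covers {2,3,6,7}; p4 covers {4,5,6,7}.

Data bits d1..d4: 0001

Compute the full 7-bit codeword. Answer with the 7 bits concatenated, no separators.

1101001

Place data at non-parity positions: p1 p2 0 p4 0 0 1
p1 (pos 1,3,5,7): XOR of data positions = 0⊕0⊕1 = 1
p2 (pos 2,3,6,7): XOR of data positions = 0⊕0⊕1 = 1
p4 (pos 4,5,6,7): XOR of data positions = 0⊕0⊕1 = 1
Codeword: 1101001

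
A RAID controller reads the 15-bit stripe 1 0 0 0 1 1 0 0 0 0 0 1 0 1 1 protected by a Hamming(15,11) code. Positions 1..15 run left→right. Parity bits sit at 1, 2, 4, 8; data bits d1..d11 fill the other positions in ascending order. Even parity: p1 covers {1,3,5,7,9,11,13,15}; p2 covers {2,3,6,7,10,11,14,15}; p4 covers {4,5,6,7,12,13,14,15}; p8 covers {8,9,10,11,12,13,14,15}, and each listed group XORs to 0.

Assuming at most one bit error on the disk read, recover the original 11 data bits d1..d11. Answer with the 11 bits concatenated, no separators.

s1 (pos 1,3,5,7,9,11,13,15): 1⊕0⊕1⊕0⊕0⊕0⊕0⊕1 = 1
s2 (pos 2,3,6,7,10,11,14,15): 0⊕0⊕1⊕0⊕0⊕0⊕1⊕1 = 1
s4 (pos 4,5,6,7,12,13,14,15): 0⊕1⊕1⊕0⊕1⊕0⊕1⊕1 = 1
s8 (pos 8,9,10,11,12,13,14,15): 0⊕0⊕0⊕0⊕1⊕0⊕1⊕1 = 1
Syndrome s8…s1 = 1111 → error at position 15.
Flip position 15: 100011000001011 → 100011000001010
Read data bits from positions 3,5,6,7,9,10,11,12,13,14,15: 01100001010

01100001010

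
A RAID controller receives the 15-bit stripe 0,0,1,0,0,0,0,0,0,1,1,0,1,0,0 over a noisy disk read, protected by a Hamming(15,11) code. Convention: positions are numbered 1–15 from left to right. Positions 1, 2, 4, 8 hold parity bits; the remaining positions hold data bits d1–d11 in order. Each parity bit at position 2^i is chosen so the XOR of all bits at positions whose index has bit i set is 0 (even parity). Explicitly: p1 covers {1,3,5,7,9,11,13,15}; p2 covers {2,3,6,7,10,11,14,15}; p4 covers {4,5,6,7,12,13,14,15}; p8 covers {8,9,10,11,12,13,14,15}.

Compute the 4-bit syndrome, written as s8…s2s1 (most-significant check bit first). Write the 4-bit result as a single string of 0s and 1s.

s1 (pos 1,3,5,7,9,11,13,15): 0⊕1⊕0⊕0⊕0⊕1⊕1⊕0 = 1
s2 (pos 2,3,6,7,10,11,14,15): 0⊕1⊕0⊕0⊕1⊕1⊕0⊕0 = 1
s4 (pos 4,5,6,7,12,13,14,15): 0⊕0⊕0⊕0⊕0⊕1⊕0⊕0 = 1
s8 (pos 8,9,10,11,12,13,14,15): 0⊕0⊕1⊕1⊕0⊕1⊕0⊕0 = 1
Syndrome s8…s1 = 1111 → error at position 15.

1111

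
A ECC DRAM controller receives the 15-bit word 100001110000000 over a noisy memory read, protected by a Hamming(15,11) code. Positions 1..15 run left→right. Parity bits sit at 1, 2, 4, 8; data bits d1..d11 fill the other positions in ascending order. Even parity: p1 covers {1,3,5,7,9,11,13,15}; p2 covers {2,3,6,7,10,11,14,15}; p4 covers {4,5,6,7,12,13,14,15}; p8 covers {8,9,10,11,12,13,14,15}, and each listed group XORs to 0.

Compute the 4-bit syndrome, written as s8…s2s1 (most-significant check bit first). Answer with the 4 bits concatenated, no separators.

1000

s1 (pos 1,3,5,7,9,11,13,15): 1⊕0⊕0⊕1⊕0⊕0⊕0⊕0 = 0
s2 (pos 2,3,6,7,10,11,14,15): 0⊕0⊕1⊕1⊕0⊕0⊕0⊕0 = 0
s4 (pos 4,5,6,7,12,13,14,15): 0⊕0⊕1⊕1⊕0⊕0⊕0⊕0 = 0
s8 (pos 8,9,10,11,12,13,14,15): 1⊕0⊕0⊕0⊕0⊕0⊕0⊕0 = 1
Syndrome s8…s1 = 1000 → error at position 8.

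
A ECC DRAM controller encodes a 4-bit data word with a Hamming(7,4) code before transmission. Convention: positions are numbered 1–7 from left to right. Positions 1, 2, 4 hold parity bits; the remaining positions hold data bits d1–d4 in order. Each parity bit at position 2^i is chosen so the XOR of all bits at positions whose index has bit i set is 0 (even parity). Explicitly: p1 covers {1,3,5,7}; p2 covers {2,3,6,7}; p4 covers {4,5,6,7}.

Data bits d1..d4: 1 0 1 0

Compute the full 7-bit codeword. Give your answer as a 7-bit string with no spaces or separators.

1011010

Place data at non-parity positions: p1 p2 1 p4 0 1 0
p1 (pos 1,3,5,7): XOR of data positions = 1⊕0⊕0 = 1
p2 (pos 2,3,6,7): XOR of data positions = 1⊕1⊕0 = 0
p4 (pos 4,5,6,7): XOR of data positions = 0⊕1⊕0 = 1
Codeword: 1011010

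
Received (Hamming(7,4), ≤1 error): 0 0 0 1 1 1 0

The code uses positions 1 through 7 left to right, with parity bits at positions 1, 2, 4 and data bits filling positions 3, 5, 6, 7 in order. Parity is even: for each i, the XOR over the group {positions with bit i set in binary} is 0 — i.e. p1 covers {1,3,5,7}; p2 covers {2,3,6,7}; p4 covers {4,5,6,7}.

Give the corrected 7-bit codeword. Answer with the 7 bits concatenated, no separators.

0001111

s1 (pos 1,3,5,7): 0⊕0⊕1⊕0 = 1
s2 (pos 2,3,6,7): 0⊕0⊕1⊕0 = 1
s4 (pos 4,5,6,7): 1⊕1⊕1⊕0 = 1
Syndrome s4…s1 = 111 → error at position 7.
Flip position 7: 0001110 → 0001111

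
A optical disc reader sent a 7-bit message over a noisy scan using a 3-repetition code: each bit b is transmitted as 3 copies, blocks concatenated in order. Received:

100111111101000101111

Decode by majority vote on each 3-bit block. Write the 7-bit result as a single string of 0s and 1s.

Block 1 (100): 1 one → 0
Block 2 (111): 3 ones → 1
Block 3 (111): 3 ones → 1
Block 4 (101): 2 ones → 1
Block 5 (000): 0 ones → 0
Block 6 (101): 2 ones → 1
Block 7 (111): 3 ones → 1

0111011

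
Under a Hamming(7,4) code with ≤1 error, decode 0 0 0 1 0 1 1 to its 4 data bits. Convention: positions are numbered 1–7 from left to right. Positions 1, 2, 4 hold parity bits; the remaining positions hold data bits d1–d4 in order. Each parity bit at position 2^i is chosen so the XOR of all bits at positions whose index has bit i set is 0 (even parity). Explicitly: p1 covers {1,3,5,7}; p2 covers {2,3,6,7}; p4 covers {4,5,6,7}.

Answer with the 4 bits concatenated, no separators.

s1 (pos 1,3,5,7): 0⊕0⊕0⊕1 = 1
s2 (pos 2,3,6,7): 0⊕0⊕1⊕1 = 0
s4 (pos 4,5,6,7): 1⊕0⊕1⊕1 = 1
Syndrome s4…s1 = 101 → error at position 5.
Flip position 5: 0001011 → 0001111
Read data bits from positions 3,5,6,7: 0111

0111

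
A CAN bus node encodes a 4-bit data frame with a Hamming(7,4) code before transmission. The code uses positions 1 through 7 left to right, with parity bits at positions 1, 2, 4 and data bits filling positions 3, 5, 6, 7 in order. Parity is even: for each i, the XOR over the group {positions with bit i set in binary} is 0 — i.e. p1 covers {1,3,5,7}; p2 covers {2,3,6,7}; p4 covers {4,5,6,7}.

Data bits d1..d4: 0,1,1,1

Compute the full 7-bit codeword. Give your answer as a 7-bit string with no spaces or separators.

0001111

Place data at non-parity positions: p1 p2 0 p4 1 1 1
p1 (pos 1,3,5,7): XOR of data positions = 0⊕1⊕1 = 0
p2 (pos 2,3,6,7): XOR of data positions = 0⊕1⊕1 = 0
p4 (pos 4,5,6,7): XOR of data positions = 1⊕1⊕1 = 1
Codeword: 0001111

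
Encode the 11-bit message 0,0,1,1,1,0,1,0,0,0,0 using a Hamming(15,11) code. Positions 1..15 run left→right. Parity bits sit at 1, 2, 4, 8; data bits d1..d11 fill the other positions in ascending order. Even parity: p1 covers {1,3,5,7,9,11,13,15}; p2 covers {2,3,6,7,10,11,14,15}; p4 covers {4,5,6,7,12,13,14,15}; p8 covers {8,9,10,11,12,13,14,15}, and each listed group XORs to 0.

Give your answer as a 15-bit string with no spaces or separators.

Place data at non-parity positions: p1 p2 0 p4 0 1 1 p8 1 0 1 0 0 0 0
p1 (pos 1,3,5,7,9,11,13,15): XOR of data positions = 0⊕0⊕1⊕1⊕1⊕0⊕0 = 1
p2 (pos 2,3,6,7,10,11,14,15): XOR of data positions = 0⊕1⊕1⊕0⊕1⊕0⊕0 = 1
p4 (pos 4,5,6,7,12,13,14,15): XOR of data positions = 0⊕1⊕1⊕0⊕0⊕0⊕0 = 0
p8 (pos 8,9,10,11,12,13,14,15): XOR of data positions = 1⊕0⊕1⊕0⊕0⊕0⊕0 = 0
Codeword: 110001101010000

110001101010000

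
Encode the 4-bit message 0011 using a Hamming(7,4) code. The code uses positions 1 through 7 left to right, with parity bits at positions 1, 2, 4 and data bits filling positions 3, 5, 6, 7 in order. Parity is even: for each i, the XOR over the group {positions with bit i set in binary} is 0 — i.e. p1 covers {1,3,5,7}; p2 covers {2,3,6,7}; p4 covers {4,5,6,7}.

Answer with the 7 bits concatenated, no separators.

Place data at non-parity positions: p1 p2 0 p4 0 1 1
p1 (pos 1,3,5,7): XOR of data positions = 0⊕0⊕1 = 1
p2 (pos 2,3,6,7): XOR of data positions = 0⊕1⊕1 = 0
p4 (pos 4,5,6,7): XOR of data positions = 0⊕1⊕1 = 0
Codeword: 1000011

1000011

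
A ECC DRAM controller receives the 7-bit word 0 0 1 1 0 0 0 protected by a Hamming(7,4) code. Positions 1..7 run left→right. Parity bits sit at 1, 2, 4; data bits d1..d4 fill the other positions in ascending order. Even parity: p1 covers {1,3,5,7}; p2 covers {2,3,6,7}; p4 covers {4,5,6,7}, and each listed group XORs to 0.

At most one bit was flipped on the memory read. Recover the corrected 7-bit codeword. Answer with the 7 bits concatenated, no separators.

s1 (pos 1,3,5,7): 0⊕1⊕0⊕0 = 1
s2 (pos 2,3,6,7): 0⊕1⊕0⊕0 = 1
s4 (pos 4,5,6,7): 1⊕0⊕0⊕0 = 1
Syndrome s4…s1 = 111 → error at position 7.
Flip position 7: 0011000 → 0011001

0011001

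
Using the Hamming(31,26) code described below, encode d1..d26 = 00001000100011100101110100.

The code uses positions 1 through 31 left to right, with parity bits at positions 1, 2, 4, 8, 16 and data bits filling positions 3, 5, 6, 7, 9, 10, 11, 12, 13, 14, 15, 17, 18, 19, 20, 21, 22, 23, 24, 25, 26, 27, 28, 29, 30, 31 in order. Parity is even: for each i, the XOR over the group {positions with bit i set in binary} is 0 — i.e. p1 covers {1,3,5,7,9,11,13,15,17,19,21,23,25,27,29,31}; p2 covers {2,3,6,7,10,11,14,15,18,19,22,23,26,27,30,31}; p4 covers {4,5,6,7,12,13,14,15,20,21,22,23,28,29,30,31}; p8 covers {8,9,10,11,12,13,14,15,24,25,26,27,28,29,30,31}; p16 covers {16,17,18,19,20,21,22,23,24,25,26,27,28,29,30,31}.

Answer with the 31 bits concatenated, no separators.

Place data at non-parity positions: p1 p2 0 p4 0 0 0 p8 1 0 0 0 1 0 0 p16 0 1 1 1 0 0 1 0 1 1 1 0 1 0 0
p1 (pos 1,3,5,7,9,11,13,15,17,19,21,23,25,27,29,31): XOR of data positions = 0⊕0⊕0⊕1⊕0⊕1⊕0⊕0⊕1⊕0⊕1⊕1⊕1⊕1⊕0 = 1
p2 (pos 2,3,6,7,10,11,14,15,18,19,22,23,26,27,30,31): XOR of data positions = 0⊕0⊕0⊕0⊕0⊕0⊕0⊕1⊕1⊕0⊕1⊕1⊕1⊕0⊕0 = 1
p4 (pos 4,5,6,7,12,13,14,15,20,21,22,23,28,29,30,31): XOR of data positions = 0⊕0⊕0⊕0⊕1⊕0⊕0⊕1⊕0⊕0⊕1⊕0⊕1⊕0⊕0 = 0
p8 (pos 8,9,10,11,12,13,14,15,24,25,26,27,28,29,30,31): XOR of data positions = 1⊕0⊕0⊕0⊕1⊕0⊕0⊕0⊕1⊕1⊕1⊕0⊕1⊕0⊕0 = 0
p16 (pos 16,17,18,19,20,21,22,23,24,25,26,27,28,29,30,31): XOR of data positions = 0⊕1⊕1⊕1⊕0⊕0⊕1⊕0⊕1⊕1⊕1⊕0⊕1⊕0⊕0 = 0
Codeword: 1100000010001000011100101110100

1100000010001000011100101110100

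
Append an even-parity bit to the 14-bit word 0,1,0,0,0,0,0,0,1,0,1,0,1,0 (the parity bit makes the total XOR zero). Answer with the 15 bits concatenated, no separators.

XOR of the 14 data bits: 0⊕1⊕0⊕0⊕0⊕0⊕0⊕0⊕1⊕0⊕1⊕0⊕1⊕0 = 0
Parity bit = 0 (so all 15 bits XOR to 0).

010000001010100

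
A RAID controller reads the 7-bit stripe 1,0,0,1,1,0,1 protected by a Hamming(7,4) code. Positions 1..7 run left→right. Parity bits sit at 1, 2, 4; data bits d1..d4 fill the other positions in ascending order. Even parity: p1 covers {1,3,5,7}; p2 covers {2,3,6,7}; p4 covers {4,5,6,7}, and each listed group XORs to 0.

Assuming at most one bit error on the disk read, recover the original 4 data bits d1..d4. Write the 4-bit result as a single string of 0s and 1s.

s1 (pos 1,3,5,7): 1⊕0⊕1⊕1 = 1
s2 (pos 2,3,6,7): 0⊕0⊕0⊕1 = 1
s4 (pos 4,5,6,7): 1⊕1⊕0⊕1 = 1
Syndrome s4…s1 = 111 → error at position 7.
Flip position 7: 1001101 → 1001100
Read data bits from positions 3,5,6,7: 0100

0100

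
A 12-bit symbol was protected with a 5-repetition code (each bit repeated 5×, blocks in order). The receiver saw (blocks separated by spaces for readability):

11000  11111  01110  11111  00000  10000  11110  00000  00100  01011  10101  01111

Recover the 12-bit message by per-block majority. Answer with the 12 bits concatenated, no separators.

Block 1 (11000): 2 ones → 0
Block 2 (11111): 5 ones → 1
Block 3 (01110): 3 ones → 1
Block 4 (11111): 5 ones → 1
Block 5 (00000): 0 ones → 0
Block 6 (10000): 1 one → 0
Block 7 (11110): 4 ones → 1
Block 8 (00000): 0 ones → 0
Block 9 (00100): 1 one → 0
Block 10 (01011): 3 ones → 1
Block 11 (10101): 3 ones → 1
Block 12 (01111): 4 ones → 1

011100100111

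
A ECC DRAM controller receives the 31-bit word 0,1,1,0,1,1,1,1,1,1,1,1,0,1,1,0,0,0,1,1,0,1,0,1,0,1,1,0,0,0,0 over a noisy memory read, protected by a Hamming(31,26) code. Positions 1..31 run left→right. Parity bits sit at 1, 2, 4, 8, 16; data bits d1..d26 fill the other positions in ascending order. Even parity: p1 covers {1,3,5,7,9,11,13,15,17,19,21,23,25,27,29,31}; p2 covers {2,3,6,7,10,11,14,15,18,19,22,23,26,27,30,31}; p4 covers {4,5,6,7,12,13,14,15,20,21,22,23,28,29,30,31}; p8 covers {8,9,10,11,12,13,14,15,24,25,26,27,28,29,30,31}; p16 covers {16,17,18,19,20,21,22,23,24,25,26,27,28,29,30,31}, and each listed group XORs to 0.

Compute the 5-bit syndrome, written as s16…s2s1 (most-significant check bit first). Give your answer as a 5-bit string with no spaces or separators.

00000

s1 (pos 1,3,5,7,9,11,13,15,17,19,21,23,25,27,29,31): 0⊕1⊕1⊕1⊕1⊕1⊕0⊕1⊕0⊕1⊕0⊕0⊕0⊕1⊕0⊕0 = 0
s2 (pos 2,3,6,7,10,11,14,15,18,19,22,23,26,27,30,31): 1⊕1⊕1⊕1⊕1⊕1⊕1⊕1⊕0⊕1⊕1⊕0⊕1⊕1⊕0⊕0 = 0
s4 (pos 4,5,6,7,12,13,14,15,20,21,22,23,28,29,30,31): 0⊕1⊕1⊕1⊕1⊕0⊕1⊕1⊕1⊕0⊕1⊕0⊕0⊕0⊕0⊕0 = 0
s8 (pos 8,9,10,11,12,13,14,15,24,25,26,27,28,29,30,31): 1⊕1⊕1⊕1⊕1⊕0⊕1⊕1⊕1⊕0⊕1⊕1⊕0⊕0⊕0⊕0 = 0
s16 (pos 16,17,18,19,20,21,22,23,24,25,26,27,28,29,30,31): 0⊕0⊕0⊕1⊕1⊕0⊕1⊕0⊕1⊕0⊕1⊕1⊕0⊕0⊕0⊕0 = 0
Syndrome s16…s1 = 00000 → no error.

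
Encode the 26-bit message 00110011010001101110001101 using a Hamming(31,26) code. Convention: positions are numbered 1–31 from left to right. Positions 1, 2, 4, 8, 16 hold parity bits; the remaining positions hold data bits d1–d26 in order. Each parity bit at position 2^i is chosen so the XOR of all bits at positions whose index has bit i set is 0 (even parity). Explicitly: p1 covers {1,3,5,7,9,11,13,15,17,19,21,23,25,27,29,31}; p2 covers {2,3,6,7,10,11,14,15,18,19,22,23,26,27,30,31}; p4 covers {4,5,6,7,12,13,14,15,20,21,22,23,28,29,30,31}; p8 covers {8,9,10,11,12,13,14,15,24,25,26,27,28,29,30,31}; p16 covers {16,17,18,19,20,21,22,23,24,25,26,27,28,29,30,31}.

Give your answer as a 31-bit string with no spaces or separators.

0000011100110100001101110001101

Place data at non-parity positions: p1 p2 0 p4 0 1 1 p8 0 0 1 1 0 1 0 p16 0 0 1 1 0 1 1 1 0 0 0 1 1 0 1
p1 (pos 1,3,5,7,9,11,13,15,17,19,21,23,25,27,29,31): XOR of data positions = 0⊕0⊕1⊕0⊕1⊕0⊕0⊕0⊕1⊕0⊕1⊕0⊕0⊕1⊕1 = 0
p2 (pos 2,3,6,7,10,11,14,15,18,19,22,23,26,27,30,31): XOR of data positions = 0⊕1⊕1⊕0⊕1⊕1⊕0⊕0⊕1⊕1⊕1⊕0⊕0⊕0⊕1 = 0
p4 (pos 4,5,6,7,12,13,14,15,20,21,22,23,28,29,30,31): XOR of data positions = 0⊕1⊕1⊕1⊕0⊕1⊕0⊕1⊕0⊕1⊕1⊕1⊕1⊕0⊕1 = 0
p8 (pos 8,9,10,11,12,13,14,15,24,25,26,27,28,29,30,31): XOR of data positions = 0⊕0⊕1⊕1⊕0⊕1⊕0⊕1⊕0⊕0⊕0⊕1⊕1⊕0⊕1 = 1
p16 (pos 16,17,18,19,20,21,22,23,24,25,26,27,28,29,30,31): XOR of data positions = 0⊕0⊕1⊕1⊕0⊕1⊕1⊕1⊕0⊕0⊕0⊕1⊕1⊕0⊕1 = 0
Codeword: 0000011100110100001101110001101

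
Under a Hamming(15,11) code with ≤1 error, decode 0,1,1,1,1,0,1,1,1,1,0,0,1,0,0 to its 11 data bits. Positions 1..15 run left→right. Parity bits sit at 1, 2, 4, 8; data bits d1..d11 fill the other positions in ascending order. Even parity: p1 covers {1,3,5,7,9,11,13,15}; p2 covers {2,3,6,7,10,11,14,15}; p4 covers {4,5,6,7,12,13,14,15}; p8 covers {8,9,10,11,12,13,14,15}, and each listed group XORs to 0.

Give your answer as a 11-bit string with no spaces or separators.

s1 (pos 1,3,5,7,9,11,13,15): 0⊕1⊕1⊕1⊕1⊕0⊕1⊕0 = 1
s2 (pos 2,3,6,7,10,11,14,15): 1⊕1⊕0⊕1⊕1⊕0⊕0⊕0 = 0
s4 (pos 4,5,6,7,12,13,14,15): 1⊕1⊕0⊕1⊕0⊕1⊕0⊕0 = 0
s8 (pos 8,9,10,11,12,13,14,15): 1⊕1⊕1⊕0⊕0⊕1⊕0⊕0 = 0
Syndrome s8…s1 = 0001 → error at position 1.
Flip position 1: 011110111100100 → 111110111100100
Read data bits from positions 3,5,6,7,9,10,11,12,13,14,15: 11011100100

11011100100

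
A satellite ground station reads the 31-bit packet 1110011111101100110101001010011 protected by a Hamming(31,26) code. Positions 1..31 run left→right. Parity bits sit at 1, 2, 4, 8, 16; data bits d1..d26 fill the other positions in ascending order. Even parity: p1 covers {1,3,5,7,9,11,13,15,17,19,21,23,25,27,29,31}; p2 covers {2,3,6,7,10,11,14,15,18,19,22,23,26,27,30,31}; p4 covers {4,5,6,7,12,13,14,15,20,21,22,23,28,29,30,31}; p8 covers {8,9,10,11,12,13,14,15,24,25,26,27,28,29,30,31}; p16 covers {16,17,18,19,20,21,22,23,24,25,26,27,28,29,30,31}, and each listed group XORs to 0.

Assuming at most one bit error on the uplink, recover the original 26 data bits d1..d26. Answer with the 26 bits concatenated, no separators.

s1 (pos 1,3,5,7,9,11,13,15,17,19,21,23,25,27,29,31): 1⊕1⊕0⊕1⊕1⊕1⊕1⊕0⊕1⊕0⊕0⊕0⊕1⊕1⊕0⊕1 = 0
s2 (pos 2,3,6,7,10,11,14,15,18,19,22,23,26,27,30,31): 1⊕1⊕1⊕1⊕1⊕1⊕1⊕0⊕1⊕0⊕1⊕0⊕0⊕1⊕1⊕1 = 0
s4 (pos 4,5,6,7,12,13,14,15,20,21,22,23,28,29,30,31): 0⊕0⊕1⊕1⊕0⊕1⊕1⊕0⊕1⊕0⊕1⊕0⊕0⊕0⊕1⊕1 = 0
s8 (pos 8,9,10,11,12,13,14,15,24,25,26,27,28,29,30,31): 1⊕1⊕1⊕1⊕0⊕1⊕1⊕0⊕0⊕1⊕0⊕1⊕0⊕0⊕1⊕1 = 0
s16 (pos 16,17,18,19,20,21,22,23,24,25,26,27,28,29,30,31): 0⊕1⊕1⊕0⊕1⊕0⊕1⊕0⊕0⊕1⊕0⊕1⊕0⊕0⊕1⊕1 = 0
Syndrome s16…s1 = 00000 → no error.
Read data bits from positions 3,5,6,7,9,10,11,12,13,14,15,17,18,19,20,21,22,23,24,25,26,27,28,29,30,31: 10111110110110101001010011

10111110110110101001010011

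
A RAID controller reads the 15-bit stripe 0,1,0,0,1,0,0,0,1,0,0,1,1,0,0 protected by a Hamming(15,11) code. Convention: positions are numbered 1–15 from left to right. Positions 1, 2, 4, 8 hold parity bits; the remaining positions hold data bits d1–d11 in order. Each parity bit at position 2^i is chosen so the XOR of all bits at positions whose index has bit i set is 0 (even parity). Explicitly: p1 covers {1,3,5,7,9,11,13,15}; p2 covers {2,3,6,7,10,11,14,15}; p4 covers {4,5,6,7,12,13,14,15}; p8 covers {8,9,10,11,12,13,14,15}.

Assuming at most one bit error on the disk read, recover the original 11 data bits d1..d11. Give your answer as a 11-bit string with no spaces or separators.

s1 (pos 1,3,5,7,9,11,13,15): 0⊕0⊕1⊕0⊕1⊕0⊕1⊕0 = 1
s2 (pos 2,3,6,7,10,11,14,15): 1⊕0⊕0⊕0⊕0⊕0⊕0⊕0 = 1
s4 (pos 4,5,6,7,12,13,14,15): 0⊕1⊕0⊕0⊕1⊕1⊕0⊕0 = 1
s8 (pos 8,9,10,11,12,13,14,15): 0⊕1⊕0⊕0⊕1⊕1⊕0⊕0 = 1
Syndrome s8…s1 = 1111 → error at position 15.
Flip position 15: 010010001001100 → 010010001001101
Read data bits from positions 3,5,6,7,9,10,11,12,13,14,15: 01001001101

01001001101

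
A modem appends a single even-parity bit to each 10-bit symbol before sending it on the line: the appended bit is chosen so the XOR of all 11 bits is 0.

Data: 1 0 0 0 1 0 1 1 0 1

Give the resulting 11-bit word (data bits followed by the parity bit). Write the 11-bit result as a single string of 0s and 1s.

XOR of the 10 data bits: 1⊕0⊕0⊕0⊕1⊕0⊕1⊕1⊕0⊕1 = 1
Parity bit = 1 (so all 11 bits XOR to 0).

10001011011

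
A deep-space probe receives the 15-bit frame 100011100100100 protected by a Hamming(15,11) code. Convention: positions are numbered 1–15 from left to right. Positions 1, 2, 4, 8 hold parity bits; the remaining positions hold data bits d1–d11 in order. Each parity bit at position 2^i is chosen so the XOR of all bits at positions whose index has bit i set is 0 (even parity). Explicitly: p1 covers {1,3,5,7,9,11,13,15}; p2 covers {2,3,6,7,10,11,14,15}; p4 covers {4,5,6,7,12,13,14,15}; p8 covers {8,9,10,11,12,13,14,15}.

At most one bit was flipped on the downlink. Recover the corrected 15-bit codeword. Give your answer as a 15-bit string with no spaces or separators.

s1 (pos 1,3,5,7,9,11,13,15): 1⊕0⊕1⊕1⊕0⊕0⊕1⊕0 = 0
s2 (pos 2,3,6,7,10,11,14,15): 0⊕0⊕1⊕1⊕1⊕0⊕0⊕0 = 1
s4 (pos 4,5,6,7,12,13,14,15): 0⊕1⊕1⊕1⊕0⊕1⊕0⊕0 = 0
s8 (pos 8,9,10,11,12,13,14,15): 0⊕0⊕1⊕0⊕0⊕1⊕0⊕0 = 0
Syndrome s8…s1 = 0010 → error at position 2.
Flip position 2: 100011100100100 → 110011100100100

110011100100100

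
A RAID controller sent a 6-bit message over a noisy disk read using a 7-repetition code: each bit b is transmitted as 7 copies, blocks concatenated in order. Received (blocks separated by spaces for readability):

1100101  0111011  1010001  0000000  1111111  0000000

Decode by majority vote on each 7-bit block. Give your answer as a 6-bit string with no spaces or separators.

110010

Block 1 (1100101): 4 ones → 1
Block 2 (0111011): 5 ones → 1
Block 3 (1010001): 3 ones → 0
Block 4 (0000000): 0 ones → 0
Block 5 (1111111): 7 ones → 1
Block 6 (0000000): 0 ones → 0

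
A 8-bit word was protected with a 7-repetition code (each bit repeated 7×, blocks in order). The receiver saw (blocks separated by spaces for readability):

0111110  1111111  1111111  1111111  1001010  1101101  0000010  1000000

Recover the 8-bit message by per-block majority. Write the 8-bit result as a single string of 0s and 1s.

Block 1 (0111110): 5 ones → 1
Block 2 (1111111): 7 ones → 1
Block 3 (1111111): 7 ones → 1
Block 4 (1111111): 7 ones → 1
Block 5 (1001010): 3 ones → 0
Block 6 (1101101): 5 ones → 1
Block 7 (0000010): 1 one → 0
Block 8 (1000000): 1 one → 0

11110100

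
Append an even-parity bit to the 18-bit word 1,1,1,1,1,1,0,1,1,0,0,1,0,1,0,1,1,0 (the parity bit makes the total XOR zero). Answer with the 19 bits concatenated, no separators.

XOR of the 18 data bits: 1⊕1⊕1⊕1⊕1⊕1⊕0⊕1⊕1⊕0⊕0⊕1⊕0⊕1⊕0⊕1⊕1⊕0 = 0
Parity bit = 0 (so all 19 bits XOR to 0).

1111110110010101100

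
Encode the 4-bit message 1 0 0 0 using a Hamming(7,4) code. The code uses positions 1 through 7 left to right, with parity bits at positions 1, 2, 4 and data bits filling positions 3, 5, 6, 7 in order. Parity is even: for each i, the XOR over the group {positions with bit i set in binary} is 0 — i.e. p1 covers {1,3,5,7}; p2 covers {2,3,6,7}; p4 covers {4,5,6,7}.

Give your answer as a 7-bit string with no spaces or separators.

1110000

Place data at non-parity positions: p1 p2 1 p4 0 0 0
p1 (pos 1,3,5,7): XOR of data positions = 1⊕0⊕0 = 1
p2 (pos 2,3,6,7): XOR of data positions = 1⊕0⊕0 = 1
p4 (pos 4,5,6,7): XOR of data positions = 0⊕0⊕0 = 0
Codeword: 1110000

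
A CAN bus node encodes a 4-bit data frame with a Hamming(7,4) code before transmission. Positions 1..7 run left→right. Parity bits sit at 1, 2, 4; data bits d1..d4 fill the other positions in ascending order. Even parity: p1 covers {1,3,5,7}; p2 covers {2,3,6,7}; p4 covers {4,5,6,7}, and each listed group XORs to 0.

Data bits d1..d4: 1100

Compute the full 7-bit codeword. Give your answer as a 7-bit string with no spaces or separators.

Place data at non-parity positions: p1 p2 1 p4 1 0 0
p1 (pos 1,3,5,7): XOR of data positions = 1⊕1⊕0 = 0
p2 (pos 2,3,6,7): XOR of data positions = 1⊕0⊕0 = 1
p4 (pos 4,5,6,7): XOR of data positions = 1⊕0⊕0 = 1
Codeword: 0111100

0111100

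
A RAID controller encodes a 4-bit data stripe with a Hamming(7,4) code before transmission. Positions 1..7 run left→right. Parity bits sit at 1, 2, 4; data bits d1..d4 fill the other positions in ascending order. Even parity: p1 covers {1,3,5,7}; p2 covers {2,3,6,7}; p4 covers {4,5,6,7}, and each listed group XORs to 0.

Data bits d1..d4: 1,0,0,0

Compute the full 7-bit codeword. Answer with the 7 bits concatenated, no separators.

Place data at non-parity positions: p1 p2 1 p4 0 0 0
p1 (pos 1,3,5,7): XOR of data positions = 1⊕0⊕0 = 1
p2 (pos 2,3,6,7): XOR of data positions = 1⊕0⊕0 = 1
p4 (pos 4,5,6,7): XOR of data positions = 0⊕0⊕0 = 0
Codeword: 1110000

1110000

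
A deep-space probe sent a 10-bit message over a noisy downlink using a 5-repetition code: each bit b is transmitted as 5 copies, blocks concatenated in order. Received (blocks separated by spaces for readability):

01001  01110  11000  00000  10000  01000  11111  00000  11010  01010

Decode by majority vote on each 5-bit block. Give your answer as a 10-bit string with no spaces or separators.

Block 1 (01001): 2 ones → 0
Block 2 (01110): 3 ones → 1
Block 3 (11000): 2 ones → 0
Block 4 (00000): 0 ones → 0
Block 5 (10000): 1 one → 0
Block 6 (01000): 1 one → 0
Block 7 (11111): 5 ones → 1
Block 8 (00000): 0 ones → 0
Block 9 (11010): 3 ones → 1
Block 10 (01010): 2 ones → 0

0100001010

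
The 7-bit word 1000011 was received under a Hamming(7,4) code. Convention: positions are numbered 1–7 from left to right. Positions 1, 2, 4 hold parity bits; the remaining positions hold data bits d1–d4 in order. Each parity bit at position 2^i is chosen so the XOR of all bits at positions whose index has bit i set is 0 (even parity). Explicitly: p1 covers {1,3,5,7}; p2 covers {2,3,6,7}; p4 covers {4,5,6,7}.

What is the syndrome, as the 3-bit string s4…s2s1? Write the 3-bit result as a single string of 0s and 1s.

000

s1 (pos 1,3,5,7): 1⊕0⊕0⊕1 = 0
s2 (pos 2,3,6,7): 0⊕0⊕1⊕1 = 0
s4 (pos 4,5,6,7): 0⊕0⊕1⊕1 = 0
Syndrome s4…s1 = 000 → no error.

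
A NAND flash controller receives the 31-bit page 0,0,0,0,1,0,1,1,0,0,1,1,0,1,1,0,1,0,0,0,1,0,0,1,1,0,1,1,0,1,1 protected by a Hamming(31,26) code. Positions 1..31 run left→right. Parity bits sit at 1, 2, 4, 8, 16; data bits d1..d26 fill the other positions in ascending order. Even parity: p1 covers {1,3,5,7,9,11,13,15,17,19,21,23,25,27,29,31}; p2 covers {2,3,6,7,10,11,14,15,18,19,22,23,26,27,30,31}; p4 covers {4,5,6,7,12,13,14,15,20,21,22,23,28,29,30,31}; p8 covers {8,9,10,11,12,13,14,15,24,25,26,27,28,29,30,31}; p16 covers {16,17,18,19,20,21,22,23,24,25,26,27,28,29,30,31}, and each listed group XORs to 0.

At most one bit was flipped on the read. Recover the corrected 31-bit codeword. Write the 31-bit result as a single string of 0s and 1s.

0000101100110100100010011011011

s1 (pos 1,3,5,7,9,11,13,15,17,19,21,23,25,27,29,31): 0⊕0⊕1⊕1⊕0⊕1⊕0⊕1⊕1⊕0⊕1⊕0⊕1⊕1⊕0⊕1 = 1
s2 (pos 2,3,6,7,10,11,14,15,18,19,22,23,26,27,30,31): 0⊕0⊕0⊕1⊕0⊕1⊕1⊕1⊕0⊕0⊕0⊕0⊕0⊕1⊕1⊕1 = 1
s4 (pos 4,5,6,7,12,13,14,15,20,21,22,23,28,29,30,31): 0⊕1⊕0⊕1⊕1⊕0⊕1⊕1⊕0⊕1⊕0⊕0⊕1⊕0⊕1⊕1 = 1
s8 (pos 8,9,10,11,12,13,14,15,24,25,26,27,28,29,30,31): 1⊕0⊕0⊕1⊕1⊕0⊕1⊕1⊕1⊕1⊕0⊕1⊕1⊕0⊕1⊕1 = 1
s16 (pos 16,17,18,19,20,21,22,23,24,25,26,27,28,29,30,31): 0⊕1⊕0⊕0⊕0⊕1⊕0⊕0⊕1⊕1⊕0⊕1⊕1⊕0⊕1⊕1 = 0
Syndrome s16…s1 = 01111 → error at position 15.
Flip position 15: 0000101100110110100010011011011 → 0000101100110100100010011011011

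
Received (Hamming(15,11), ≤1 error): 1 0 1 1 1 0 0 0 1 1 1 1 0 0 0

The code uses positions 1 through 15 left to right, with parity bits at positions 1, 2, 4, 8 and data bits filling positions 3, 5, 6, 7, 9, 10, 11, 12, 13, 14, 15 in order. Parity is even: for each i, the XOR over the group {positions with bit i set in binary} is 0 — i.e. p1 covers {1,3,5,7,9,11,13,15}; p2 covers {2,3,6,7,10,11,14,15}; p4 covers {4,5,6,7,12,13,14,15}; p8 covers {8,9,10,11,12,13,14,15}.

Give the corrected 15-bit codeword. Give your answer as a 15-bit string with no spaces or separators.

s1 (pos 1,3,5,7,9,11,13,15): 1⊕1⊕1⊕0⊕1⊕1⊕0⊕0 = 1
s2 (pos 2,3,6,7,10,11,14,15): 0⊕1⊕0⊕0⊕1⊕1⊕0⊕0 = 1
s4 (pos 4,5,6,7,12,13,14,15): 1⊕1⊕0⊕0⊕1⊕0⊕0⊕0 = 1
s8 (pos 8,9,10,11,12,13,14,15): 0⊕1⊕1⊕1⊕1⊕0⊕0⊕0 = 0
Syndrome s8…s1 = 0111 → error at position 7.
Flip position 7: 101110001111000 → 101110101111000

101110101111000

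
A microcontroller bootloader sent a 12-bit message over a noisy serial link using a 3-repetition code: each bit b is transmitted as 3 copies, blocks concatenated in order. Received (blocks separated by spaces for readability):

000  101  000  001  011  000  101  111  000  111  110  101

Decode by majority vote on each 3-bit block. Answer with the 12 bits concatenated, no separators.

Block 1 (000): 0 ones → 0
Block 2 (101): 2 ones → 1
Block 3 (000): 0 ones → 0
Block 4 (001): 1 one → 0
Block 5 (011): 2 ones → 1
Block 6 (000): 0 ones → 0
Block 7 (101): 2 ones → 1
Block 8 (111): 3 ones → 1
Block 9 (000): 0 ones → 0
Block 10 (111): 3 ones → 1
Block 11 (110): 2 ones → 1
Block 12 (101): 2 ones → 1

010010110111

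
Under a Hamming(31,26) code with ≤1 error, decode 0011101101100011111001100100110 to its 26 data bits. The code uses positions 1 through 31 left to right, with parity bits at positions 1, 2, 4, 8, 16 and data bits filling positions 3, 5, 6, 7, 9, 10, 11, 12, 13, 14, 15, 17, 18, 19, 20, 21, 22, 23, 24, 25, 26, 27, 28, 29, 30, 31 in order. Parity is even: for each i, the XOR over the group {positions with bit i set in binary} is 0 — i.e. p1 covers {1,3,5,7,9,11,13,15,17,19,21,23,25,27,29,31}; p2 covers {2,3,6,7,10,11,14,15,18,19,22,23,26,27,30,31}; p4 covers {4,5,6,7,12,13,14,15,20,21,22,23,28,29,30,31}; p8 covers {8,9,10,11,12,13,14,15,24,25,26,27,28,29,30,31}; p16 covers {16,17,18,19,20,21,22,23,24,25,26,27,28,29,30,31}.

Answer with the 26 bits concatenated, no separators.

s1 (pos 1,3,5,7,9,11,13,15,17,19,21,23,25,27,29,31): 0⊕1⊕1⊕1⊕0⊕1⊕0⊕1⊕1⊕1⊕0⊕1⊕0⊕0⊕1⊕0 = 1
s2 (pos 2,3,6,7,10,11,14,15,18,19,22,23,26,27,30,31): 0⊕1⊕0⊕1⊕1⊕1⊕0⊕1⊕1⊕1⊕1⊕1⊕1⊕0⊕1⊕0 = 1
s4 (pos 4,5,6,7,12,13,14,15,20,21,22,23,28,29,30,31): 1⊕1⊕0⊕1⊕0⊕0⊕0⊕1⊕0⊕0⊕1⊕1⊕0⊕1⊕1⊕0 = 0
s8 (pos 8,9,10,11,12,13,14,15,24,25,26,27,28,29,30,31): 1⊕0⊕1⊕1⊕0⊕0⊕0⊕1⊕0⊕0⊕1⊕0⊕0⊕1⊕1⊕0 = 1
s16 (pos 16,17,18,19,20,21,22,23,24,25,26,27,28,29,30,31): 1⊕1⊕1⊕1⊕0⊕0⊕1⊕1⊕0⊕0⊕1⊕0⊕0⊕1⊕1⊕0 = 1
Syndrome s16…s1 = 11011 → error at position 27.
Flip position 27: 0011101101100011111001100100110 → 0011101101100011111001100110110
Read data bits from positions 3,5,6,7,9,10,11,12,13,14,15,17,18,19,20,21,22,23,24,25,26,27,28,29,30,31: 11010110001111001100110110

11010110001111001100110110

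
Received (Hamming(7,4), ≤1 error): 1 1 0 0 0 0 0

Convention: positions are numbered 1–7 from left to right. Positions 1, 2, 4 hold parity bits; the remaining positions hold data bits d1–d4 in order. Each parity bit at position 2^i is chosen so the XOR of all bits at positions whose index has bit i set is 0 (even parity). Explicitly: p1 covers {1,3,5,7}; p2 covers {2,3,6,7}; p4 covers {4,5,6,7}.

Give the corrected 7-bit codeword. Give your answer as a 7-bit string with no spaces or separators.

1110000

s1 (pos 1,3,5,7): 1⊕0⊕0⊕0 = 1
s2 (pos 2,3,6,7): 1⊕0⊕0⊕0 = 1
s4 (pos 4,5,6,7): 0⊕0⊕0⊕0 = 0
Syndrome s4…s1 = 011 → error at position 3.
Flip position 3: 1100000 → 1110000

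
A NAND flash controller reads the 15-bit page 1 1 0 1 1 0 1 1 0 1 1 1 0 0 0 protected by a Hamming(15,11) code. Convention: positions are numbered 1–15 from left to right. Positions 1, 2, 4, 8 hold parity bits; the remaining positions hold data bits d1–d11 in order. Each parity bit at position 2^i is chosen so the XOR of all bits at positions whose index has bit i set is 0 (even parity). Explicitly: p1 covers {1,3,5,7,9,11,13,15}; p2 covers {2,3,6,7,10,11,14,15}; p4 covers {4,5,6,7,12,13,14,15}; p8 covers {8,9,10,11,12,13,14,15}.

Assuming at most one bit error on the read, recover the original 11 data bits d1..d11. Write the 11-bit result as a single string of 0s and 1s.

s1 (pos 1,3,5,7,9,11,13,15): 1⊕0⊕1⊕1⊕0⊕1⊕0⊕0 = 0
s2 (pos 2,3,6,7,10,11,14,15): 1⊕0⊕0⊕1⊕1⊕1⊕0⊕0 = 0
s4 (pos 4,5,6,7,12,13,14,15): 1⊕1⊕0⊕1⊕1⊕0⊕0⊕0 = 0
s8 (pos 8,9,10,11,12,13,14,15): 1⊕0⊕1⊕1⊕1⊕0⊕0⊕0 = 0
Syndrome s8…s1 = 0000 → no error.
Read data bits from positions 3,5,6,7,9,10,11,12,13,14,15: 01010111000

01010111000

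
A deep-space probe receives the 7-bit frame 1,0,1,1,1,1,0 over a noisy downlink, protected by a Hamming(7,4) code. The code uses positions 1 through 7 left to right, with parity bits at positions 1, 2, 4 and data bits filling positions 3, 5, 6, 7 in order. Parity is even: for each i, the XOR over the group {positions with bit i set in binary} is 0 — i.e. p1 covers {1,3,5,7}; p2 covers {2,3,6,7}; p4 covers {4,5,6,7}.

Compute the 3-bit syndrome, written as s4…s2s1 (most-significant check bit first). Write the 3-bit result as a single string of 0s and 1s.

101

s1 (pos 1,3,5,7): 1⊕1⊕1⊕0 = 1
s2 (pos 2,3,6,7): 0⊕1⊕1⊕0 = 0
s4 (pos 4,5,6,7): 1⊕1⊕1⊕0 = 1
Syndrome s4…s1 = 101 → error at position 5.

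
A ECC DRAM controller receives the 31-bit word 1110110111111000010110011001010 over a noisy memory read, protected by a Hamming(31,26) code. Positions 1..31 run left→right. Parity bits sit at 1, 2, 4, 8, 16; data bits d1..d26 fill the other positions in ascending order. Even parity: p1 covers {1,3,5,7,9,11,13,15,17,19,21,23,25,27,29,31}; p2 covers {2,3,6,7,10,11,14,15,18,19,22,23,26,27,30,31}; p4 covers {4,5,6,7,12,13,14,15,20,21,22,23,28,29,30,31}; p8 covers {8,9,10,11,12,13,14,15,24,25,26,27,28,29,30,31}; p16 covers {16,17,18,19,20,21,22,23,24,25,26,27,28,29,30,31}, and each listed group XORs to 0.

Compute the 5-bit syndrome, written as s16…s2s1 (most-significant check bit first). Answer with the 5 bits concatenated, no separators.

10010

s1 (pos 1,3,5,7,9,11,13,15,17,19,21,23,25,27,29,31): 1⊕1⊕1⊕0⊕1⊕1⊕1⊕0⊕0⊕0⊕1⊕0⊕1⊕0⊕0⊕0 = 0
s2 (pos 2,3,6,7,10,11,14,15,18,19,22,23,26,27,30,31): 1⊕1⊕1⊕0⊕1⊕1⊕0⊕0⊕1⊕0⊕0⊕0⊕0⊕0⊕1⊕0 = 1
s4 (pos 4,5,6,7,12,13,14,15,20,21,22,23,28,29,30,31): 0⊕1⊕1⊕0⊕1⊕1⊕0⊕0⊕1⊕1⊕0⊕0⊕1⊕0⊕1⊕0 = 0
s8 (pos 8,9,10,11,12,13,14,15,24,25,26,27,28,29,30,31): 1⊕1⊕1⊕1⊕1⊕1⊕0⊕0⊕1⊕1⊕0⊕0⊕1⊕0⊕1⊕0 = 0
s16 (pos 16,17,18,19,20,21,22,23,24,25,26,27,28,29,30,31): 0⊕0⊕1⊕0⊕1⊕1⊕0⊕0⊕1⊕1⊕0⊕0⊕1⊕0⊕1⊕0 = 1
Syndrome s16…s1 = 10010 → error at position 18.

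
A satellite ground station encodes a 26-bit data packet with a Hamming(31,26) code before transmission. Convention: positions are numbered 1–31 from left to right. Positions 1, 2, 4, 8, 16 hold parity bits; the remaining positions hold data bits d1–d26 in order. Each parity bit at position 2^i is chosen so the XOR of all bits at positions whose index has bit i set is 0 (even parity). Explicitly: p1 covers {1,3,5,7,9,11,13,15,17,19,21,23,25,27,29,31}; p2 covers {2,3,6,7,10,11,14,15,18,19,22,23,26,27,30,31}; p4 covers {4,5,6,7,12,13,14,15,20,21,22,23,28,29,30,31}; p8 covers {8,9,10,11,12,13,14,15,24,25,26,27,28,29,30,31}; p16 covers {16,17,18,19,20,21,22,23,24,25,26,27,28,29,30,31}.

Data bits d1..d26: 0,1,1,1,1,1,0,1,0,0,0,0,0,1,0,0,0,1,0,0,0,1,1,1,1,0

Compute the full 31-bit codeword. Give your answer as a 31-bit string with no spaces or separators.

Place data at non-parity positions: p1 p2 0 p4 1 1 1 p8 1 1 0 1 0 0 0 p16 0 0 1 0 0 0 1 0 0 0 1 1 1 1 0
p1 (pos 1,3,5,7,9,11,13,15,17,19,21,23,25,27,29,31): XOR of data positions = 0⊕1⊕1⊕1⊕0⊕0⊕0⊕0⊕1⊕0⊕1⊕0⊕1⊕1⊕0 = 1
p2 (pos 2,3,6,7,10,11,14,15,18,19,22,23,26,27,30,31): XOR of data positions = 0⊕1⊕1⊕1⊕0⊕0⊕0⊕0⊕1⊕0⊕1⊕0⊕1⊕1⊕0 = 1
p4 (pos 4,5,6,7,12,13,14,15,20,21,22,23,28,29,30,31): XOR of data positions = 1⊕1⊕1⊕1⊕0⊕0⊕0⊕0⊕0⊕0⊕1⊕1⊕1⊕1⊕0 = 0
p8 (pos 8,9,10,11,12,13,14,15,24,25,26,27,28,29,30,31): XOR of data positions = 1⊕1⊕0⊕1⊕0⊕0⊕0⊕0⊕0⊕0⊕1⊕1⊕1⊕1⊕0 = 1
p16 (pos 16,17,18,19,20,21,22,23,24,25,26,27,28,29,30,31): XOR of data positions = 0⊕0⊕1⊕0⊕0⊕0⊕1⊕0⊕0⊕0⊕1⊕1⊕1⊕1⊕0 = 0
Codeword: 1100111111010000001000100011110

1100111111010000001000100011110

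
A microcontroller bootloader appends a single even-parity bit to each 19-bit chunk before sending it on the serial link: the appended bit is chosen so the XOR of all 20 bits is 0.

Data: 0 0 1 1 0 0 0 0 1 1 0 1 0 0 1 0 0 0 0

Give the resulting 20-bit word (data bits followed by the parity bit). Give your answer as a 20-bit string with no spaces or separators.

XOR of the 19 data bits: 0⊕0⊕1⊕1⊕0⊕0⊕0⊕0⊕1⊕1⊕0⊕1⊕0⊕0⊕1⊕0⊕0⊕0⊕0 = 0
Parity bit = 0 (so all 20 bits XOR to 0).

00110000110100100000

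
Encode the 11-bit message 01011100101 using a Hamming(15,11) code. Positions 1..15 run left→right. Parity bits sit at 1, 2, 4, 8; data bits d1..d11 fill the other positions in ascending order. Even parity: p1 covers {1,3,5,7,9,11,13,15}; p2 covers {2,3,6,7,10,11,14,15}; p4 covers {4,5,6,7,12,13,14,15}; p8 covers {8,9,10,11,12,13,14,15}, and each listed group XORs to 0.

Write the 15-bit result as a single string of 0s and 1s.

Place data at non-parity positions: p1 p2 0 p4 1 0 1 p8 1 1 0 0 1 0 1
p1 (pos 1,3,5,7,9,11,13,15): XOR of data positions = 0⊕1⊕1⊕1⊕0⊕1⊕1 = 1
p2 (pos 2,3,6,7,10,11,14,15): XOR of data positions = 0⊕0⊕1⊕1⊕0⊕0⊕1 = 1
p4 (pos 4,5,6,7,12,13,14,15): XOR of data positions = 1⊕0⊕1⊕0⊕1⊕0⊕1 = 0
p8 (pos 8,9,10,11,12,13,14,15): XOR of data positions = 1⊕1⊕0⊕0⊕1⊕0⊕1 = 0
Codeword: 110010101100101

110010101100101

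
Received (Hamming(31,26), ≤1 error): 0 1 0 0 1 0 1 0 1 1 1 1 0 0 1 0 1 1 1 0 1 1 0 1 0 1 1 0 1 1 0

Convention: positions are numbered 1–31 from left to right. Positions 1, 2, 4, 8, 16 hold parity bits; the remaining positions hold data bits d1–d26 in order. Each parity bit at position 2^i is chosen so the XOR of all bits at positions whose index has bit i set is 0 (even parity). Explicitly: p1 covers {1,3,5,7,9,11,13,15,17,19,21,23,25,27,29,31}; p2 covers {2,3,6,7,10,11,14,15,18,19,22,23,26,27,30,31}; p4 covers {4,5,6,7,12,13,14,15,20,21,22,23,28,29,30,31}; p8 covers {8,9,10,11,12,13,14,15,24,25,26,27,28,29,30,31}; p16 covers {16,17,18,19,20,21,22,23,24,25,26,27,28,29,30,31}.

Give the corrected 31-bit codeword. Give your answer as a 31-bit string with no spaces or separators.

s1 (pos 1,3,5,7,9,11,13,15,17,19,21,23,25,27,29,31): 0⊕0⊕1⊕1⊕1⊕1⊕0⊕1⊕1⊕1⊕1⊕0⊕0⊕1⊕1⊕0 = 0
s2 (pos 2,3,6,7,10,11,14,15,18,19,22,23,26,27,30,31): 1⊕0⊕0⊕1⊕1⊕1⊕0⊕1⊕1⊕1⊕1⊕0⊕1⊕1⊕1⊕0 = 1
s4 (pos 4,5,6,7,12,13,14,15,20,21,22,23,28,29,30,31): 0⊕1⊕0⊕1⊕1⊕0⊕0⊕1⊕0⊕1⊕1⊕0⊕0⊕1⊕1⊕0 = 0
s8 (pos 8,9,10,11,12,13,14,15,24,25,26,27,28,29,30,31): 0⊕1⊕1⊕1⊕1⊕0⊕0⊕1⊕1⊕0⊕1⊕1⊕0⊕1⊕1⊕0 = 0
s16 (pos 16,17,18,19,20,21,22,23,24,25,26,27,28,29,30,31): 0⊕1⊕1⊕1⊕0⊕1⊕1⊕0⊕1⊕0⊕1⊕1⊕0⊕1⊕1⊕0 = 0
Syndrome s16…s1 = 00010 → error at position 2.
Flip position 2: 0100101011110010111011010110110 → 0000101011110010111011010110110

0000101011110010111011010110110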